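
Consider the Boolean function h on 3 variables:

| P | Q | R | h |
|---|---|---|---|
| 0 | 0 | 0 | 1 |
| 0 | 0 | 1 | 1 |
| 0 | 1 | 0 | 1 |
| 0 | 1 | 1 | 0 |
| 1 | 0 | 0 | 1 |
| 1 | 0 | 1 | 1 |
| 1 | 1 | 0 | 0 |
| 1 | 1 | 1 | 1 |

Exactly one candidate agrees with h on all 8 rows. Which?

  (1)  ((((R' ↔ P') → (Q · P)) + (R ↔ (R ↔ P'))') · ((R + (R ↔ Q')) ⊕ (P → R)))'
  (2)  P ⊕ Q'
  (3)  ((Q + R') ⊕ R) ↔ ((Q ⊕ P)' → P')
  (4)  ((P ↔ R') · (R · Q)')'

3

(1) disagrees with h on (0,1,1) (formula → 1, table → 0); rule it out.
(2) disagrees with h on (0,1,0) (formula → 0, table → 1); rule it out.
(4) disagrees with h on (0,0,1) (formula → 0, table → 1); rule it out.
Only (3) survives; checking it on all 8 rows confirms it matches h.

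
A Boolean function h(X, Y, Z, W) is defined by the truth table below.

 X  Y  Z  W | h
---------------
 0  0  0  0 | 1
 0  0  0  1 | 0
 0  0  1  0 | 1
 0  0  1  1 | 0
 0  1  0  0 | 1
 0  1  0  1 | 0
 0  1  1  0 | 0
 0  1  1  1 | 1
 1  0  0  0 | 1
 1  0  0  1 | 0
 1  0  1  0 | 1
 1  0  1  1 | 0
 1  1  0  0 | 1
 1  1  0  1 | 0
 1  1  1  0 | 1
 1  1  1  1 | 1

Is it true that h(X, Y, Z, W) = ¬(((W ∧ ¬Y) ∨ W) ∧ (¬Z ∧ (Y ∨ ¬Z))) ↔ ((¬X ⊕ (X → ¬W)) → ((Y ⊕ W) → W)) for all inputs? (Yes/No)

No

Check the formula against h row by row:
  X=0, Y=0, Z=0, W=0: formula gives 1, h = 1 ✓
  X=0, Y=0, Z=0, W=1: formula gives 0, h = 0 ✓
  X=0, Y=0, Z=1, W=0: formula gives 1, h = 1 ✓
  X=0, Y=0, Z=1, W=1: formula gives 1, but h = 0 ✗
Row (0,0,1,1) is a counterexample, so the formula is not equivalent to h.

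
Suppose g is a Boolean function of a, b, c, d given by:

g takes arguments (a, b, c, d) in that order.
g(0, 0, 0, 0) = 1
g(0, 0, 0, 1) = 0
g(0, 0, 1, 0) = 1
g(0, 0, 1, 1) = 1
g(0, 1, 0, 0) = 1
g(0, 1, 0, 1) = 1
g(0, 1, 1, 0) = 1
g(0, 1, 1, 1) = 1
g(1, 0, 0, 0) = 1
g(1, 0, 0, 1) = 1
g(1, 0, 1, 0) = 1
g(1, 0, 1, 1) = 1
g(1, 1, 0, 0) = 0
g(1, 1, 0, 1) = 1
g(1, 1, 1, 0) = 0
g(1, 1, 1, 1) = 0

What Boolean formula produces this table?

g(a, b, c, d) = ~((((((~a & ~b) & ~c) & d) | (((a & b) & ~c) & ~d)) | (((a & b) & c) & ~d)) | (((a & b) & c) & d))

There are just 4 zero rows: (0,0,0,1), (1,1,0,0), (1,1,1,0), (1,1,1,1). Their minterms are ¬a·¬b·¬c·d, a·b·¬c·¬d, a·b·c·¬d, a·b·c·d; the OR of those covers precisely the 0-outputs, and negating it yields g.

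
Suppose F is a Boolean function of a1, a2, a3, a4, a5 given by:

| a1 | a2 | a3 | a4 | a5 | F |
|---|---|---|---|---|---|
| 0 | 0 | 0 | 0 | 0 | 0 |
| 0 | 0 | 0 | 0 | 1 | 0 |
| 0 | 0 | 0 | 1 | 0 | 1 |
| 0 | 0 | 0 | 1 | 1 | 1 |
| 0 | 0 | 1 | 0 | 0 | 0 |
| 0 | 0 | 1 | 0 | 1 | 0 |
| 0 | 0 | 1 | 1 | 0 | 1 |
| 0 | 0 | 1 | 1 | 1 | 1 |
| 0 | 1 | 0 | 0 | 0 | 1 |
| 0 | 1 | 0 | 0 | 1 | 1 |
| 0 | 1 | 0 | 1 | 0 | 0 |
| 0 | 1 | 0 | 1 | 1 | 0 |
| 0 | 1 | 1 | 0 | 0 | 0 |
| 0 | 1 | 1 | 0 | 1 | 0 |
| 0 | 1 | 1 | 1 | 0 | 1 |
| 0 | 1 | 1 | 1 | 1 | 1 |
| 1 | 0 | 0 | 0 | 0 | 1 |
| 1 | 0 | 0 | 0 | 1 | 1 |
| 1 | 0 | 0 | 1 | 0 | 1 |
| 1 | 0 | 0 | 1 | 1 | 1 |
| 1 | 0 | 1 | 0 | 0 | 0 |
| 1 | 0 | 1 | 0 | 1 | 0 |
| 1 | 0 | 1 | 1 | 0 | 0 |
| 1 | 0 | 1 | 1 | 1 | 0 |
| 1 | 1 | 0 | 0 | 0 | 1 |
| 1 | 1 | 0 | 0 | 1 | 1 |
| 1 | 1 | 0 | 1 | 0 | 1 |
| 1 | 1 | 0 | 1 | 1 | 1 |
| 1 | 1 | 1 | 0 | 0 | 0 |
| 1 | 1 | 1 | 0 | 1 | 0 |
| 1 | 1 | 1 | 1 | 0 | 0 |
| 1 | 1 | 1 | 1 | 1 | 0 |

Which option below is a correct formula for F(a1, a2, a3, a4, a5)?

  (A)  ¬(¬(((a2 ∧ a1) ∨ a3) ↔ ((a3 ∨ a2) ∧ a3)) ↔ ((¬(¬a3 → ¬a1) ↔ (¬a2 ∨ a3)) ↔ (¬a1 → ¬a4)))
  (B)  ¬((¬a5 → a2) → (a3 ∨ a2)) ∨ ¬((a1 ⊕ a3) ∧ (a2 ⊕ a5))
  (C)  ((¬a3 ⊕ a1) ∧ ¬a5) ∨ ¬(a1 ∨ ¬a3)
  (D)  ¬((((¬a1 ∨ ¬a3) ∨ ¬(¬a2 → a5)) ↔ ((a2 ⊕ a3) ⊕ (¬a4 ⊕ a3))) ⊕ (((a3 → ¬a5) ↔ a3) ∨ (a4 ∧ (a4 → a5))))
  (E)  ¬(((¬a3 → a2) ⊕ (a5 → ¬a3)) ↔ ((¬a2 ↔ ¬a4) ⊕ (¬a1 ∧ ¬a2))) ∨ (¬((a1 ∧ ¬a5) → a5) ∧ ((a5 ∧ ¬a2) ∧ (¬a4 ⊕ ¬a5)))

A

(B) fails at (0,0,0,0,0): the formula yields 1, F is 0.
(C) fails at (0,0,0,0,0): the formula yields 1, F is 0.
(D) fails at (0,0,0,1,1): the formula yields 0, F is 1.
(E) fails at (0,0,0,0,0): the formula yields 1, F is 0.
Only (A) survives; checking it on all 32 rows confirms it matches F.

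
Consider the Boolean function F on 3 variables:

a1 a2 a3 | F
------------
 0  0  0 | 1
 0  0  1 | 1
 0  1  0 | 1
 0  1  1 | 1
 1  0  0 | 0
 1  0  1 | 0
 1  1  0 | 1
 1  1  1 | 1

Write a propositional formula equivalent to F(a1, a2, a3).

F(a1, a2, a3) = (((a1 · a2') · a3') + ((a1 · a2') · a3))'

The 0-rows are (1,0,0), (1,0,1). Take each as a conjunction (a1·¬a2·¬a3, a1·¬a2·a3), form their disjunction, and complement — that gives a formula that is 1 everywhere F is.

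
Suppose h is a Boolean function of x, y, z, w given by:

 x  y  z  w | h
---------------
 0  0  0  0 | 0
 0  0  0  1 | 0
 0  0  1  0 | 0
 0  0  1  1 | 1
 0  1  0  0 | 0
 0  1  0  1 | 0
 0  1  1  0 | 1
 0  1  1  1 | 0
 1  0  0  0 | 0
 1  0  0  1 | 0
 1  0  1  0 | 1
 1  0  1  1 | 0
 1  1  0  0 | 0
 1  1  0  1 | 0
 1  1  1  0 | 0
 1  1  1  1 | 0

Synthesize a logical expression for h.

The 1-rows are (0,0,1,1), (0,1,1,0), (1,0,1,0). Each contributes one minterm — ¬x·¬y·z·w; ¬x·y·z·¬w; x·¬y·z·¬w — and their disjunction is a sum-of-products form of h.

h(x, y, z, w) = ((((~x & ~y) & z) & w) | (((~x & y) & z) & ~w)) | (((x & ~y) & z) & ~w)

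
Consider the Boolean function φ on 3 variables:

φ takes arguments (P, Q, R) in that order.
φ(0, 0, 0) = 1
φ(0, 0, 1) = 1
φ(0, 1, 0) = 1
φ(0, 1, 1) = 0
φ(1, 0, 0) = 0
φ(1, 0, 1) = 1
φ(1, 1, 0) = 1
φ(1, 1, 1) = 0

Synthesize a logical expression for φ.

φ(P, Q, R) = NOT ((((NOT P AND Q) AND R) OR ((P AND NOT Q) AND NOT R)) OR ((P AND Q) AND R))

φ is 0 on only 3 rows — (0,1,1), (1,0,0), (1,1,1). Writing each as a minterm (¬P·Q·R, P·¬Q·¬R, P·Q·R) and OR-ing them characterizes exactly where φ=0, so φ is the negation of that disjunction.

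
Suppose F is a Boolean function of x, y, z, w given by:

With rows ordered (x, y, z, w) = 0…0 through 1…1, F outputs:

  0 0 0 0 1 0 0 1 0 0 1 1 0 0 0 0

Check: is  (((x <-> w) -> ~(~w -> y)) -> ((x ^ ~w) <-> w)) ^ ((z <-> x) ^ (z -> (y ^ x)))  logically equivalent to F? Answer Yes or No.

Evaluate (((x <-> w) -> ~(~w -> y)) -> ((x ^ ~w) <-> w)) ^ ((z <-> x) ^ (z -> (y ^ x))) on each row and compare to F:
  x=0, y=0, z=0, w=0: formula gives 0, F = 0 ✓
  x=0, y=0, z=0, w=1: formula gives 0, F = 0 ✓
  x=0, y=0, z=1, w=0: formula gives 0, F = 0 ✓
  x=0, y=0, z=1, w=1: formula gives 0, F = 0 ✓
  … (the remaining 12 rows also agree.)
All 16 rows match — the expression computes F exactly.

Yes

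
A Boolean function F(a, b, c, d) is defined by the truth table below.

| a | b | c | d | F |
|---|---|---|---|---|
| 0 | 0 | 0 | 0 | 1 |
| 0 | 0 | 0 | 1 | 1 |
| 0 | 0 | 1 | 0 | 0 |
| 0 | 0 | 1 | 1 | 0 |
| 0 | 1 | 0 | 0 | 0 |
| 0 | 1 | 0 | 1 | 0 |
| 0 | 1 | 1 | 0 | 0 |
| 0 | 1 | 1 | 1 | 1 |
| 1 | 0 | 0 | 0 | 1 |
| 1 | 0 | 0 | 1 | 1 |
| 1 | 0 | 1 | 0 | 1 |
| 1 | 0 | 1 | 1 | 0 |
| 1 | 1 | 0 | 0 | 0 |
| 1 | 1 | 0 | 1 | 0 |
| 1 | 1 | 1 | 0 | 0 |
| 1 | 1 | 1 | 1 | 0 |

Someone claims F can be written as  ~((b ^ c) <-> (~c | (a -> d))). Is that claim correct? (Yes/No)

No

Check the formula against F row by row:
  a=0, b=0, c=0, d=0: formula gives 1, F = 1 ✓
  a=0, b=0, c=0, d=1: formula gives 1, F = 1 ✓
  a=0, b=0, c=1, d=0: formula gives 0, F = 0 ✓
  a=0, b=0, c=1, d=1: formula gives 0, F = 0 ✓
  …
  a=0, b=1, c=1, d=0: formula gives 1, but F = 0 ✗
Since they disagree at (0,1,1,0), the expression is not a correct formula for F.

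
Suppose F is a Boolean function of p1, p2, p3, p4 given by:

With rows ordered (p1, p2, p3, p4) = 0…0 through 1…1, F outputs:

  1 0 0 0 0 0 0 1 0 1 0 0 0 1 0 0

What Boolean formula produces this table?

Collect the rows where F=1 — (0,0,0,0), (0,1,1,1), (1,0,0,1), (1,1,0,1) — and write one minterm per row: ¬p1·¬p2·¬p3·¬p4, ¬p1·p2·p3·p4, p1·¬p2·¬p3·p4, p1·p2·¬p3·p4. Their union (logical OR) reproduces the table exactly.

F(p1, p2, p3, p4) = (((((NOT p1 AND NOT p2) AND NOT p3) AND NOT p4) OR (((NOT p1 AND p2) AND p3) AND p4)) OR (((p1 AND NOT p2) AND NOT p3) AND p4)) OR (((p1 AND p2) AND NOT p3) AND p4)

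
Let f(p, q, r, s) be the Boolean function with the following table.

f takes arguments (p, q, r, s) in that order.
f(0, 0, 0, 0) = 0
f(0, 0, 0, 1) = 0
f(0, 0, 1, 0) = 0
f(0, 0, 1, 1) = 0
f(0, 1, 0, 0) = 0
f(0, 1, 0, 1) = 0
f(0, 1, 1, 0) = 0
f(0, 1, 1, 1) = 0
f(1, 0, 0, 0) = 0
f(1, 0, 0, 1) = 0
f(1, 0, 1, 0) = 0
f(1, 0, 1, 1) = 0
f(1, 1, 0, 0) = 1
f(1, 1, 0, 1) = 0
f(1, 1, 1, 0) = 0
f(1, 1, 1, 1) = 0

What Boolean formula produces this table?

f is 1 on exactly one input, (1,1,0,0), whose minterm is p·q·¬r·¬s. So f is just that conjunction.

f(p, q, r, s) = ((p ∧ q) ∧ ¬r) ∧ ¬s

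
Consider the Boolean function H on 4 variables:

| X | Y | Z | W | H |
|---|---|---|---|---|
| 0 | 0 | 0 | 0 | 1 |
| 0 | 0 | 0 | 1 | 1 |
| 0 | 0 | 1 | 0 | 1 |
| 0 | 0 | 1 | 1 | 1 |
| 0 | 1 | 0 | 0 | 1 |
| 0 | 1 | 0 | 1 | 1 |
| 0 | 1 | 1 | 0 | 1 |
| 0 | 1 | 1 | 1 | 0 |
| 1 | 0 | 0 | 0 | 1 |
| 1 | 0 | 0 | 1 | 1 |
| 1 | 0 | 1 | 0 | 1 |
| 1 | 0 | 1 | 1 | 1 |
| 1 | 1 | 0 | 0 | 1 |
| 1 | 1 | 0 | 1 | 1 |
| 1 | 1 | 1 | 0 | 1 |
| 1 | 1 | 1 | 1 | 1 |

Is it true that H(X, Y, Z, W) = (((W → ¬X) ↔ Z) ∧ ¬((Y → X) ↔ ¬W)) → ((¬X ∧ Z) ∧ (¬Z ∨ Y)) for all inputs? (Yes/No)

No

Check the formula against H row by row:
  X=0, Y=0, Z=0, W=0: formula gives 1, H = 1 ✓
  X=0, Y=0, Z=0, W=1: formula gives 1, H = 1 ✓
  X=0, Y=0, Z=1, W=0: formula gives 1, H = 1 ✓
  X=0, Y=0, Z=1, W=1: formula gives 0, but H = 1 ✗
Since they disagree at (0,0,1,1), the expression is not a correct formula for H.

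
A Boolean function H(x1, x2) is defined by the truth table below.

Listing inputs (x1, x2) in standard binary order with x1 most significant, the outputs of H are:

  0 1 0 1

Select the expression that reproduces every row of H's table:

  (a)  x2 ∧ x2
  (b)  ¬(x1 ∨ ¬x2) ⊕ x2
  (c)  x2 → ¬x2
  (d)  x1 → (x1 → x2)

(b) fails at (0,1): the formula yields 0, H is 1.
(c) fails at (0,0): the formula yields 1, H is 0.
(d) fails at (0,0): the formula yields 1, H is 0.
Only (a) survives; checking it on all 4 rows confirms it matches H.

a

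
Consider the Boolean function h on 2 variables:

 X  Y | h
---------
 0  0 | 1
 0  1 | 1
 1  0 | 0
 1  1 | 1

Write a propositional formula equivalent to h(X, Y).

h(X, Y) = X -> Y

This is X → Y (false only at 1,0).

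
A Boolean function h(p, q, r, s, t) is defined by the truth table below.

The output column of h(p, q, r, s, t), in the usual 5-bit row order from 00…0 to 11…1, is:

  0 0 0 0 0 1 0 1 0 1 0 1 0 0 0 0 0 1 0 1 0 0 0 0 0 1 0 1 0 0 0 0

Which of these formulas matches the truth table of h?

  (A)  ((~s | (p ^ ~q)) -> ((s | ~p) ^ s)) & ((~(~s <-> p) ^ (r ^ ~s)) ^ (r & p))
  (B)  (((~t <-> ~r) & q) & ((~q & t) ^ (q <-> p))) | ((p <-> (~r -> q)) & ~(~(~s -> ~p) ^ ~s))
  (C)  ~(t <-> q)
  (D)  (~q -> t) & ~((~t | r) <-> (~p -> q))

(A) fails at (0,0,1,0,0): the formula yields 1, h is 0.
(B) fails at (0,0,0,1,0): the formula yields 1, h is 0.
(C) fails at (0,0,0,0,1): the formula yields 1, h is 0.
That leaves (D). Evaluating it on every row reproduces the table of h exactly.

D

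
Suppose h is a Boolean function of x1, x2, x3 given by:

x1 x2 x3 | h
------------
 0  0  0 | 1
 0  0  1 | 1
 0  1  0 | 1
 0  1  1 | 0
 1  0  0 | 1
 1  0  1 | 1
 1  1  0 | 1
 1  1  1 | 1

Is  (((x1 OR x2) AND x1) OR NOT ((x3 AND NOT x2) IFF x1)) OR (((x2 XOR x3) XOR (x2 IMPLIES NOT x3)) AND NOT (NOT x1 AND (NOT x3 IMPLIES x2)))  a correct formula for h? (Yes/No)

Evaluate (((x1 OR x2) AND x1) OR NOT ((x3 AND NOT x2) IFF x1)) OR (((x2 XOR x3) XOR (x2 IMPLIES NOT x3)) AND NOT (NOT x1 AND (NOT x3 IMPLIES x2))) on each row and compare to h:
  x1=0, x2=0, x3=0: formula gives 1, h = 1 ✓
  x1=0, x2=0, x3=1: formula gives 1, h = 1 ✓
  x1=0, x2=1, x3=0: formula gives 0, but h = 1 ✗
Row (0,1,0) is a counterexample, so the formula is not equivalent to h.

No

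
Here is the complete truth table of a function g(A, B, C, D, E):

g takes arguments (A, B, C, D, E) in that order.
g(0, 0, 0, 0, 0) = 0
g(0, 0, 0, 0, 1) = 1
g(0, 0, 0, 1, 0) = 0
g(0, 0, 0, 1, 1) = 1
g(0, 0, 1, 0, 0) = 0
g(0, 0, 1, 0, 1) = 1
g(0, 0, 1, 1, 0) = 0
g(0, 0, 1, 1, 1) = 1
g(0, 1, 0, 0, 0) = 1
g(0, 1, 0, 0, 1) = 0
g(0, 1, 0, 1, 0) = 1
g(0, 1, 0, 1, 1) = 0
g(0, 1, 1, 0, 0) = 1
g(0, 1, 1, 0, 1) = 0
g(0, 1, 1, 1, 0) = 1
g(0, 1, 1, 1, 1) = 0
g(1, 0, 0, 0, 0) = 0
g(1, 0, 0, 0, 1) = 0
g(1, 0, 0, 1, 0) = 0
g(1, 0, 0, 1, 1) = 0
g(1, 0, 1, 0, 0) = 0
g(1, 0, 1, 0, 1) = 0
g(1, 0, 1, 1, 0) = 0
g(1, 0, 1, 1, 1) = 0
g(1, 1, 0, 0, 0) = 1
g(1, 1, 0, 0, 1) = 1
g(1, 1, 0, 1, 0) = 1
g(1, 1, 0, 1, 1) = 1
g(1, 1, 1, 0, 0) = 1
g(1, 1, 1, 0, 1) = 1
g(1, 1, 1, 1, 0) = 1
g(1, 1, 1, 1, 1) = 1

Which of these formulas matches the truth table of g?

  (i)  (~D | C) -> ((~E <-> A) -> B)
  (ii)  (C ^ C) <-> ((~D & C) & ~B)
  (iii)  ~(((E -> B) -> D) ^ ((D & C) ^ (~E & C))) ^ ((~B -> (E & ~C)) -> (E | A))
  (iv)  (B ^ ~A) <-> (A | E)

iv

(i) fails at (0,0,0,0,0): the formula yields 1, g is 0.
(ii) fails at (0,0,0,0,0): the formula yields 1, g is 0.
(iii) fails at (0,0,0,1,0): the formula yields 1, g is 0.
(iv) is the remaining candidate, and it agrees with g on all 32 inputs.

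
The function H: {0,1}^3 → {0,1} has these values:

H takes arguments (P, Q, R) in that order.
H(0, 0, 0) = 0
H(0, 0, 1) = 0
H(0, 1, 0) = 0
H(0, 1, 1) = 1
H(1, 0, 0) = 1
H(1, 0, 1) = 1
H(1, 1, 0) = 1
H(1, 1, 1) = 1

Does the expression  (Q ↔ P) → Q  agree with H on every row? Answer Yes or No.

Evaluate (Q ↔ P) → Q on each row and compare to H:
  P=0, Q=0, R=0: formula gives 0, H = 0 ✓
  P=0, Q=0, R=1: formula gives 0, H = 0 ✓
  P=0, Q=1, R=0: formula gives 1, but H = 0 ✗
Row (0,1,0) is a counterexample, so the formula is not equivalent to H.

No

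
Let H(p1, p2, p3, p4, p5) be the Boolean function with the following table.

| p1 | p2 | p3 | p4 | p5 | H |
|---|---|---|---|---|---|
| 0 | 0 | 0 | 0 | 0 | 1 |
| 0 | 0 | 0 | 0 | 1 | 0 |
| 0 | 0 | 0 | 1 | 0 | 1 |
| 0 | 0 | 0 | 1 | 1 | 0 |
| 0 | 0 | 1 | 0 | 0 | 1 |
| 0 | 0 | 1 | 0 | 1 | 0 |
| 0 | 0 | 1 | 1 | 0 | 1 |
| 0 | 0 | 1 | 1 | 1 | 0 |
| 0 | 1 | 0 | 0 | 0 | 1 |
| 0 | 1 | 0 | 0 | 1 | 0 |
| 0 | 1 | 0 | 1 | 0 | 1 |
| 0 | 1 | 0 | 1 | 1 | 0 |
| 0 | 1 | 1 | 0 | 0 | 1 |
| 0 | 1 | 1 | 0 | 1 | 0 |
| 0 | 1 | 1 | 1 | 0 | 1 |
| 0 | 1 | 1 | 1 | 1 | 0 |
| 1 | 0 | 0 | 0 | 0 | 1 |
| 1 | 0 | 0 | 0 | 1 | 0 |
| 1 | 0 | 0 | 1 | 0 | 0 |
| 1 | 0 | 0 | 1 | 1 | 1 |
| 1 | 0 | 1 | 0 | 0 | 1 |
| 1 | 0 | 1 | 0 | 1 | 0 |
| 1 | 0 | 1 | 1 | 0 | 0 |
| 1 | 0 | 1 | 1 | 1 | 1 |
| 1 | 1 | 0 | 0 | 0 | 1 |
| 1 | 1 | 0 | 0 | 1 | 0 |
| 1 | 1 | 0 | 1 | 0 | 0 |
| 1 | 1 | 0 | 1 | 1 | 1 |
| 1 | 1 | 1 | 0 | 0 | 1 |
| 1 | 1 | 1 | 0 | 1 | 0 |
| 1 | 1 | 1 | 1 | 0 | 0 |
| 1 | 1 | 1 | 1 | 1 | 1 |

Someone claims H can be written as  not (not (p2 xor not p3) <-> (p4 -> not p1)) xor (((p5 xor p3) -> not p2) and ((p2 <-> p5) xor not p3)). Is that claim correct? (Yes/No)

Test each input against both H and the formula:
  p1=0, p2=0, p3=0, p4=0, p5=0: formula gives 1, H = 1 ✓
  p1=0, p2=0, p3=0, p4=0, p5=1: formula gives 0, H = 0 ✓
  p1=0, p2=0, p3=0, p4=1, p5=0: formula gives 1, H = 1 ✓
  p1=0, p2=0, p3=0, p4=1, p5=1: formula gives 0, H = 0 ✓
  … (the remaining 28 rows also agree.)
No disagreement on any input; they are logically equivalent.

Yes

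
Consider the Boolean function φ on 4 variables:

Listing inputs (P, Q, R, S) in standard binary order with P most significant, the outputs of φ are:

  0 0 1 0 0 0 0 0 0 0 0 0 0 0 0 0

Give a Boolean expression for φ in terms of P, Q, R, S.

Only row (0,0,1,0) gives 1. That row's minterm ¬P·¬Q·R·¬S is φ directly.

φ(P, Q, R, S) = ((¬P ∧ ¬Q) ∧ R) ∧ ¬S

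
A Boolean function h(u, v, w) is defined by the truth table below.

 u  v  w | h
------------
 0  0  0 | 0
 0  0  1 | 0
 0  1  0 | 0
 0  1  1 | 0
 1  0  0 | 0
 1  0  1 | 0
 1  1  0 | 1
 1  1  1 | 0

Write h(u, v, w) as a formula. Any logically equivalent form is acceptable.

h is 1 on exactly one input, (1,1,0), whose minterm is u·v·¬w. So h is just that conjunction.

h(u, v, w) = (u ∧ v) ∧ ¬w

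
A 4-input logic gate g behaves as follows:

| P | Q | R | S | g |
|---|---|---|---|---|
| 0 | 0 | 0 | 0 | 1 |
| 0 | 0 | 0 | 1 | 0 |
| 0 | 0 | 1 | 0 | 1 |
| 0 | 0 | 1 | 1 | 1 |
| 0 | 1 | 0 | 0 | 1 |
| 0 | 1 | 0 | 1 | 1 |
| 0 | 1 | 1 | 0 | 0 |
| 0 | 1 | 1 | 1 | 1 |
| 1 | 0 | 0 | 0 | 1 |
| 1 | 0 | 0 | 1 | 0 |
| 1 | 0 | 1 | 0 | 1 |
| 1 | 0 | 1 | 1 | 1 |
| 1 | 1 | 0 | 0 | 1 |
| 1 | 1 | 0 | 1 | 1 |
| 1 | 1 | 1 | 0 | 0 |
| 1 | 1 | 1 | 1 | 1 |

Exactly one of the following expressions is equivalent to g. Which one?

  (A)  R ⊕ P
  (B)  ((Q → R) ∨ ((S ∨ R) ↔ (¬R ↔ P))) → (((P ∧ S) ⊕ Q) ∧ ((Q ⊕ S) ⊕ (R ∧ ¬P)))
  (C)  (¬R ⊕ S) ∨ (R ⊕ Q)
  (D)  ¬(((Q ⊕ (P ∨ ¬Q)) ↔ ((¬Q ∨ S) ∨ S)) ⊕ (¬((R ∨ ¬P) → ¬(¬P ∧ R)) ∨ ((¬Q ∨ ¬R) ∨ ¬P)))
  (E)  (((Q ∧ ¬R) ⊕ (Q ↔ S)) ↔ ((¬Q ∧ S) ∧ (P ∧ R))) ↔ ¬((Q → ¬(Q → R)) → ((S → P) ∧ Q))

(A) disagrees with g on (0,0,0,0) (formula → 0, table → 1); rule it out.
(B) disagrees with g on (0,0,0,0) (formula → 0, table → 1); rule it out.
(D) disagrees with g on (0,0,0,1) (formula → 1, table → 0); rule it out.
(E) disagrees with g on (0,0,0,0) (formula → 0, table → 1); rule it out.
Only (C) survives; checking it on all 16 rows confirms it matches g.

C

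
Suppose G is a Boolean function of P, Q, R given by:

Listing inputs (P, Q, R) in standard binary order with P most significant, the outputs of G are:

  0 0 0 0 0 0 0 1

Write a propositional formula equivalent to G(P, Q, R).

G(P, Q, R) = (P AND Q) AND R

Only row (1,1,1) gives 1. That row's minterm P·Q·R is G directly.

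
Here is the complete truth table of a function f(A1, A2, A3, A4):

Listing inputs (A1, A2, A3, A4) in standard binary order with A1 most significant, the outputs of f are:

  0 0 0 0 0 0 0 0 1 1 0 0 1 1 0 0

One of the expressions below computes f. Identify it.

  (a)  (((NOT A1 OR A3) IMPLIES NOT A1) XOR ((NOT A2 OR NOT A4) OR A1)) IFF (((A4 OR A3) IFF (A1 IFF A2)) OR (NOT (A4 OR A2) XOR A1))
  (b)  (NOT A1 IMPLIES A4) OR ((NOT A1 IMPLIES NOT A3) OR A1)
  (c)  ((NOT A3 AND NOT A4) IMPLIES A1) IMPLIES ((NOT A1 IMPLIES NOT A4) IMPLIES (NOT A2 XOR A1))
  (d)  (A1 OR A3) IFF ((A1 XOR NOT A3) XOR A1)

d

(a): at (0,1,1,0) it gives 1, but f = 0 — eliminated.
(b): at (0,0,0,0) it gives 1, but f = 0 — eliminated.
(c): at (0,0,0,0) it gives 1, but f = 0 — eliminated.
That leaves (d). Evaluating it on every row reproduces the table of f exactly.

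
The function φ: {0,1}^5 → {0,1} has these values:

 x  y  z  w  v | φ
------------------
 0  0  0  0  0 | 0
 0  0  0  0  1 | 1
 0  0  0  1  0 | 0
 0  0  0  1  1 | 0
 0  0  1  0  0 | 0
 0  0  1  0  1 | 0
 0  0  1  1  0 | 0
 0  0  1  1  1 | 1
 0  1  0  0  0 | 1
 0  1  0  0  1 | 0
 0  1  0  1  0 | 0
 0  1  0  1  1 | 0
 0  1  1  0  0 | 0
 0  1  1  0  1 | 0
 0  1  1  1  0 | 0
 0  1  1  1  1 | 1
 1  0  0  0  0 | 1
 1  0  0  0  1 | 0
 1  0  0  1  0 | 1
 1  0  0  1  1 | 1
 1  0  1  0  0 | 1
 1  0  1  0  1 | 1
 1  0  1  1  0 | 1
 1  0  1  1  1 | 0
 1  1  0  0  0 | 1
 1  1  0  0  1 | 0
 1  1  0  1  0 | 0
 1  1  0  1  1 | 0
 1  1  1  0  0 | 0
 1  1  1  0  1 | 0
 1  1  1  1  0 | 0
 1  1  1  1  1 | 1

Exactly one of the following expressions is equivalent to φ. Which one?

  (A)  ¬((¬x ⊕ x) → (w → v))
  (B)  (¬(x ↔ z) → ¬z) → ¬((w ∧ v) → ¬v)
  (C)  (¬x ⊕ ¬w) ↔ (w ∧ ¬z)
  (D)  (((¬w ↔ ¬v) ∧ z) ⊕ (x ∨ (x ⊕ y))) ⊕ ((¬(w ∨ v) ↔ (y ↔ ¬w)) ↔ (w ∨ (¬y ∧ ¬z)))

(A): at (0,0,0,0,1) it gives 0, but φ = 1 — eliminated.
(B): at (0,0,0,0,1) it gives 0, but φ = 1 — eliminated.
(C): at (0,0,0,0,0) it gives 1, but φ = 0 — eliminated.
That leaves (D). Evaluating it on every row reproduces the table of φ exactly.

D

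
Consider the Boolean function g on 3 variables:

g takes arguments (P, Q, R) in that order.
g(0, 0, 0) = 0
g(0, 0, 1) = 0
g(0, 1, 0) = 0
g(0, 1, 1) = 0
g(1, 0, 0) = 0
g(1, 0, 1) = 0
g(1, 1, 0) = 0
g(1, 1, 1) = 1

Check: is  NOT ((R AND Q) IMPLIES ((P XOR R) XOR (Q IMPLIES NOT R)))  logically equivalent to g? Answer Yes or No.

Evaluate NOT ((R AND Q) IMPLIES ((P XOR R) XOR (Q IMPLIES NOT R))) on each row and compare to g:
  P=0, Q=0, R=0: formula gives 0, g = 0 ✓
  P=0, Q=0, R=1: formula gives 0, g = 0 ✓
  P=0, Q=1, R=0: formula gives 0, g = 0 ✓
  P=0, Q=1, R=1: formula gives 0, g = 0 ✓
  P=1, Q=0, R=0: formula gives 0, g = 0 ✓
  …and likewise for the remaining 3 rows.
All 8 rows match — the expression computes g exactly.

Yes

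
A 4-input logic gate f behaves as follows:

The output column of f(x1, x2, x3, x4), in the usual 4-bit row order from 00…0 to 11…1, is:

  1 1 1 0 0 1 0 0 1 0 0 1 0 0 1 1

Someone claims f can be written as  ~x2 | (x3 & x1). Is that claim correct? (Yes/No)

Evaluate ~x2 | (x3 & x1) on each row and compare to f:
  x1=0, x2=0, x3=0, x4=0: formula gives 1, f = 1 ✓
  x1=0, x2=0, x3=0, x4=1: formula gives 1, f = 1 ✓
  x1=0, x2=0, x3=1, x4=0: formula gives 1, f = 1 ✓
  x1=0, x2=0, x3=1, x4=1: formula gives 1, but f = 0 ✗
A single disagreement suffices: at (0,0,1,1) they differ, so the formula does not compute f.

No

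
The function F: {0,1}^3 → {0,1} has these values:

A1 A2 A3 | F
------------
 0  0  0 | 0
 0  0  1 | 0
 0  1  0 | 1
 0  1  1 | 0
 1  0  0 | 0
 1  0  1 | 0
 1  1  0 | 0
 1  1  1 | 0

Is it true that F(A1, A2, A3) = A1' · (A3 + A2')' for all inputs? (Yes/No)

Yes

Evaluate A1' · (A3 + A2')' on each row and compare to F:
  A1=0, A2=0, A3=0: formula gives 0, F = 0 ✓
  A1=0, A2=0, A3=1: formula gives 0, F = 0 ✓
  A1=0, A2=1, A3=0: formula gives 1, F = 1 ✓
  A1=0, A2=1, A3=1: formula gives 0, F = 0 ✓
  A1=1, A2=0, A3=0: formula gives 0, F = 0 ✓
  …and likewise for the remaining 3 rows.
Every row agrees, so the formula is equivalent.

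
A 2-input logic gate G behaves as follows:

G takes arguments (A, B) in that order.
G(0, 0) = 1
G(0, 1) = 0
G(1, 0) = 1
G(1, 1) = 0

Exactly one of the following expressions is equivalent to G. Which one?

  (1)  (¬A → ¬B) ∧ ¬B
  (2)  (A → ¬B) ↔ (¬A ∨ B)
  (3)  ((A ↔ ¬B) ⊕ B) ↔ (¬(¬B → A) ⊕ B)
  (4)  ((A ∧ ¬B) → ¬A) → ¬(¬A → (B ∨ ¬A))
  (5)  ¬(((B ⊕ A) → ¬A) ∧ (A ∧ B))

(2): at (0,1) it gives 1, but G = 0 — eliminated.
(3): at (0,0) it gives 0, but G = 1 — eliminated.
(4): at (0,0) it gives 0, but G = 1 — eliminated.
(5): at (0,1) it gives 1, but G = 0 — eliminated.
That leaves (1). Evaluating it on every row reproduces the table of G exactly.

1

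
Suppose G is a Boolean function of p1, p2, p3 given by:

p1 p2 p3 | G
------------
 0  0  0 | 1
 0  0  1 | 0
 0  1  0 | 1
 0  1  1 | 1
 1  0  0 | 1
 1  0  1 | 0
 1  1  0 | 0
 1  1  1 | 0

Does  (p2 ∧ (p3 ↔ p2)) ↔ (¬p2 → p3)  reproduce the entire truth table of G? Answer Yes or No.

No

Check the formula against G row by row:
  p1=0, p2=0, p3=0: formula gives 1, G = 1 ✓
  p1=0, p2=0, p3=1: formula gives 0, G = 0 ✓
  p1=0, p2=1, p3=0: formula gives 0, but G = 1 ✗
Since they disagree at (0,1,0), the expression is not a correct formula for G.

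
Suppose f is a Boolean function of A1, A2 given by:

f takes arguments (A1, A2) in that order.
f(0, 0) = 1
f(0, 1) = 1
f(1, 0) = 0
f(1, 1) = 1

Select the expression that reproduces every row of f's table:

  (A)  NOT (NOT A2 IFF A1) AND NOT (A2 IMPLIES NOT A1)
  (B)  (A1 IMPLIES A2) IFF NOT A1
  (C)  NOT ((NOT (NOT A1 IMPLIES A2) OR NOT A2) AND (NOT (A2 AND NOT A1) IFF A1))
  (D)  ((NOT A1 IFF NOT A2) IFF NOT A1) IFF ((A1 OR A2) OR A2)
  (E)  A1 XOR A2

(A) disagrees with f on (0,0) (formula → 0, table → 1); rule it out.
(B) disagrees with f on (1,0) (formula → 1, table → 0); rule it out.
(D) disagrees with f on (0,0) (formula → 0, table → 1); rule it out.
(E) disagrees with f on (0,0) (formula → 0, table → 1); rule it out.
Only (C) survives; checking it on all 4 rows confirms it matches f.

C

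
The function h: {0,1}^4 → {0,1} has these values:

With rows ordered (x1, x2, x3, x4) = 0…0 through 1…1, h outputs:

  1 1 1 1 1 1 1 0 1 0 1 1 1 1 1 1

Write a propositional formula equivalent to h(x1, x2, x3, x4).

There are just 2 zero rows: (0,1,1,1), (1,0,0,1). Their minterms are ¬x1·x2·x3·x4, x1·¬x2·¬x3·x4; the OR of those covers precisely the 0-outputs, and negating it yields h.

h(x1, x2, x3, x4) = ~((((~x1 & x2) & x3) & x4) | (((x1 & ~x2) & ~x3) & x4))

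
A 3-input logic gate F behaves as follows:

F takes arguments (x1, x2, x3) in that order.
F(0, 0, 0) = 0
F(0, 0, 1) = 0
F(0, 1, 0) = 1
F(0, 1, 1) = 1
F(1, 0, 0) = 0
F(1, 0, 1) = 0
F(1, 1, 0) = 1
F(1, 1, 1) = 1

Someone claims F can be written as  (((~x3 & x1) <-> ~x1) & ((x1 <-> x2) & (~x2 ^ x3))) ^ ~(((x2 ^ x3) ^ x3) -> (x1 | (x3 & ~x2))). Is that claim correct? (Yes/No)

Test each input against both F and the formula:
  x1=0, x2=0, x3=0: formula gives 0, F = 0 ✓
  x1=0, x2=0, x3=1: formula gives 0, F = 0 ✓
  x1=0, x2=1, x3=0: formula gives 1, F = 1 ✓
  x1=0, x2=1, x3=1: formula gives 1, F = 1 ✓
  x1=1, x2=0, x3=0: formula gives 0, F = 0 ✓
  …
  x1=1, x2=1, x3=0: formula gives 0, but F = 1 ✗
Since they disagree at (1,1,0), the expression is not a correct formula for F.

No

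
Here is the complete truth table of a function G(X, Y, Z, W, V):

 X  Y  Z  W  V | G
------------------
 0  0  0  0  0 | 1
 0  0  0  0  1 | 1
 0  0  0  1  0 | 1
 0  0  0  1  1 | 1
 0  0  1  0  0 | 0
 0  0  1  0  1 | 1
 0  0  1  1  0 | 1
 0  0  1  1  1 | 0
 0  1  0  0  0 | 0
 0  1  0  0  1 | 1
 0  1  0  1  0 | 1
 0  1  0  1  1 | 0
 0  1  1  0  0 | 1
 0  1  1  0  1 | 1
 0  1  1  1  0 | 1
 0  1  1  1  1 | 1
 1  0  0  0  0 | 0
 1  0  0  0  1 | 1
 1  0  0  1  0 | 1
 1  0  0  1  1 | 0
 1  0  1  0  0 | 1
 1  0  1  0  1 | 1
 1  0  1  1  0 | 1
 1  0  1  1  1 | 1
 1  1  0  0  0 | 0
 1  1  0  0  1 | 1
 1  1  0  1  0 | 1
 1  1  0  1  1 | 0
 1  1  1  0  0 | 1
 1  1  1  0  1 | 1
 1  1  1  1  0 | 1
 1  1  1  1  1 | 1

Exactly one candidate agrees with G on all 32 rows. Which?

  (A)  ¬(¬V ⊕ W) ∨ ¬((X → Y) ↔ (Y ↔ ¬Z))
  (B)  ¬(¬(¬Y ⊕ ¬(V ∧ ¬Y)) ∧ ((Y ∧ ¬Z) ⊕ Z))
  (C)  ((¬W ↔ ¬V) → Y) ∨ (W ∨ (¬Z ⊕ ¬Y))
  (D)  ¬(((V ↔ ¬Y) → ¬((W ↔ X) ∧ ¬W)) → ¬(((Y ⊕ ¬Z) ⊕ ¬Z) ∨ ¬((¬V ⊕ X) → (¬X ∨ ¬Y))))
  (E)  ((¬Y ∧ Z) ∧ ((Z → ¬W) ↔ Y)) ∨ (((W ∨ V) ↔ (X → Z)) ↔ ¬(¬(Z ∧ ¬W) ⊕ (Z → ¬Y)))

A

(B) fails at (0,0,1,1,0): the formula yields 0, G is 1.
(C) fails at (0,0,0,0,0): the formula yields 0, G is 1.
(D) fails at (0,0,0,0,0): the formula yields 0, G is 1.
(E) fails at (0,0,0,0,0): the formula yields 0, G is 1.
(A) is the remaining candidate, and it agrees with G on all 32 inputs.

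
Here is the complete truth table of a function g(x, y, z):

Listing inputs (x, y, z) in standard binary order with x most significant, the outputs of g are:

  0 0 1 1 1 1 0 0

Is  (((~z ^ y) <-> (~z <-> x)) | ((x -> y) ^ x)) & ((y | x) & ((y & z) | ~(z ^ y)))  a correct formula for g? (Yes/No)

Check the formula against g row by row:
  x=0, y=0, z=0: formula gives 0, g = 0 ✓
  x=0, y=0, z=1: formula gives 0, g = 0 ✓
  x=0, y=1, z=0: formula gives 0, but g = 1 ✗
Row (0,1,0) is a counterexample, so the formula is not equivalent to g.

No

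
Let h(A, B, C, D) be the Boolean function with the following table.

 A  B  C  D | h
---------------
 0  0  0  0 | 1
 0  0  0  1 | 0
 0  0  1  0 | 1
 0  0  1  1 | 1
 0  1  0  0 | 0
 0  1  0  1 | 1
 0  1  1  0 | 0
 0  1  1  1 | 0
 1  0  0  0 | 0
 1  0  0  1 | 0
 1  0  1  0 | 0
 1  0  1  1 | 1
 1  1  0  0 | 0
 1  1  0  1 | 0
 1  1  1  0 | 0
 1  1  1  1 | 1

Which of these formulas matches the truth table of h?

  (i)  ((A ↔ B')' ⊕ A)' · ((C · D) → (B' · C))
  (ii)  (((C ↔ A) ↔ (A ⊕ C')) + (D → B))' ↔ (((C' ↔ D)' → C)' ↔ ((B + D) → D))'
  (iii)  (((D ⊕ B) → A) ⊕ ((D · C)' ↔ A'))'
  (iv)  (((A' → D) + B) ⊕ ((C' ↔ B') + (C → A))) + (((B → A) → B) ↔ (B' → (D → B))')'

iii

(i) disagrees with h on (0,0,0,0) (formula → 0, table → 1); rule it out.
(ii) disagrees with h on (0,0,1,0) (formula → 0, table → 1); rule it out.
(iv) disagrees with h on (0,0,0,1) (formula → 1, table → 0); rule it out.
That leaves (iii). Evaluating it on every row reproduces the table of h exactly.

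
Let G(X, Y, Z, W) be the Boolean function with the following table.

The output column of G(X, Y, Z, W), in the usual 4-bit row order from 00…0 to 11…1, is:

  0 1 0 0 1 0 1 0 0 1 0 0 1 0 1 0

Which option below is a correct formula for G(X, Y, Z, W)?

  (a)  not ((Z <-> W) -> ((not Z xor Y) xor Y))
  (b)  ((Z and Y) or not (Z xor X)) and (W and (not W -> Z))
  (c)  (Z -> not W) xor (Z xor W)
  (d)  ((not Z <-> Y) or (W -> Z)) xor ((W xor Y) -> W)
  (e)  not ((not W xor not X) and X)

d

(a): at (0,0,0,1) it gives 0, but G = 1 — eliminated.
(b): at (0,1,0,0) it gives 0, but G = 1 — eliminated.
(c): at (0,0,0,0) it gives 1, but G = 0 — eliminated.
(e): at (0,0,0,0) it gives 1, but G = 0 — eliminated.
Only (d) survives; checking it on all 16 rows confirms it matches G.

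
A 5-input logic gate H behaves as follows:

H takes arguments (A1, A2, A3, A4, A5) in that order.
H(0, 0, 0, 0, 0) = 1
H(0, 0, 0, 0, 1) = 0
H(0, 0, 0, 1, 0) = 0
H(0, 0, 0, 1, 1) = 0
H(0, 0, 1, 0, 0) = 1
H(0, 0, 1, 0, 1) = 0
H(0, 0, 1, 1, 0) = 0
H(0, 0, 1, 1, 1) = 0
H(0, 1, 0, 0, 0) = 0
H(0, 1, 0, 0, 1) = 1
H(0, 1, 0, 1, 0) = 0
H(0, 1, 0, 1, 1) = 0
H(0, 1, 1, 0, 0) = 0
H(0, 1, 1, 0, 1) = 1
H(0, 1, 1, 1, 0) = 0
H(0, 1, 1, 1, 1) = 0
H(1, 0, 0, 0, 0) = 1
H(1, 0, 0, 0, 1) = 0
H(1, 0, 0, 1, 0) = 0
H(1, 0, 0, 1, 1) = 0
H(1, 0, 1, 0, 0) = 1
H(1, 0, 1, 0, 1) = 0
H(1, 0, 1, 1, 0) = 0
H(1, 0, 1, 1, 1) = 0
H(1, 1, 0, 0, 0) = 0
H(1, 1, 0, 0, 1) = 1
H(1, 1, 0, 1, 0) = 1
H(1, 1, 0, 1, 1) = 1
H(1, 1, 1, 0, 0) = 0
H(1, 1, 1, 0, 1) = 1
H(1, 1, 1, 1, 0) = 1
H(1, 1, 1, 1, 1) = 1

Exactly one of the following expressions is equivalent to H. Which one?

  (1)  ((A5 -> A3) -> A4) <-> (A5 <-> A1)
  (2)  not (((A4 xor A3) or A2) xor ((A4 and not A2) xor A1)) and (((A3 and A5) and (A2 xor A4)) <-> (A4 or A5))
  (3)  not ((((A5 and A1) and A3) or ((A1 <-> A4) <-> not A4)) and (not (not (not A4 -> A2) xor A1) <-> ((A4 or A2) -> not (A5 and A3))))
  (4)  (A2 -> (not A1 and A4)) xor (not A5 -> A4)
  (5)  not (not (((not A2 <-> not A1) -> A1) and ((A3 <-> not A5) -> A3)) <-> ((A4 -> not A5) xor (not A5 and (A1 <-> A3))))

4

(1) fails at (0,0,0,0,0): the formula yields 0, H is 1.
(2) fails at (0,0,1,0,0): the formula yields 0, H is 1.
(3) fails at (0,0,0,0,1): the formula yields 1, H is 0.
(5) fails at (0,0,0,1,0): the formula yields 1, H is 0.
That leaves (4). Evaluating it on every row reproduces the table of H exactly.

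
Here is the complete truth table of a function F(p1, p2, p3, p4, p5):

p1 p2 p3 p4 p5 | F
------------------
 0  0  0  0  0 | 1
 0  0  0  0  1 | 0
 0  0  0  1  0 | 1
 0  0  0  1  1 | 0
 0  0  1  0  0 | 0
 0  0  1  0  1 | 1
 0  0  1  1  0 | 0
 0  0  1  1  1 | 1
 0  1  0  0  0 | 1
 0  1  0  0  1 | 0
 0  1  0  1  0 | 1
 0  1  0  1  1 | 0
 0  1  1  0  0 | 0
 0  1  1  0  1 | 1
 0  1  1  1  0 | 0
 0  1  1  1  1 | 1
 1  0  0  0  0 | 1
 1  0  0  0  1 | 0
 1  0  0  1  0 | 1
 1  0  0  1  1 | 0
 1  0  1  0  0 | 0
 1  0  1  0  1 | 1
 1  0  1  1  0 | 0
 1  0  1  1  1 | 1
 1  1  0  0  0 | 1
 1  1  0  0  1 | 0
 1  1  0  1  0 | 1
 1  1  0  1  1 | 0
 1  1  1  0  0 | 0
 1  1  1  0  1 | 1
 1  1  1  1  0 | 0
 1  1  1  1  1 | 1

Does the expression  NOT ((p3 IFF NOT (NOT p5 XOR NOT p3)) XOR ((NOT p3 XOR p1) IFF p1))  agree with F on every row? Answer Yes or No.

Evaluate NOT ((p3 IFF NOT (NOT p5 XOR NOT p3)) XOR ((NOT p3 XOR p1) IFF p1)) on each row and compare to F:
  p1=0, p2=0, p3=0, p4=0, p5=0: formula gives 1, F = 1 ✓
  p1=0, p2=0, p3=0, p4=0, p5=1: formula gives 0, F = 0 ✓
  p1=0, p2=0, p3=0, p4=1, p5=0: formula gives 1, F = 1 ✓
  p1=0, p2=0, p3=0, p4=1, p5=1: formula gives 0, F = 0 ✓
  …and likewise for the remaining 28 rows.
Every row agrees, so the formula is equivalent.

Yes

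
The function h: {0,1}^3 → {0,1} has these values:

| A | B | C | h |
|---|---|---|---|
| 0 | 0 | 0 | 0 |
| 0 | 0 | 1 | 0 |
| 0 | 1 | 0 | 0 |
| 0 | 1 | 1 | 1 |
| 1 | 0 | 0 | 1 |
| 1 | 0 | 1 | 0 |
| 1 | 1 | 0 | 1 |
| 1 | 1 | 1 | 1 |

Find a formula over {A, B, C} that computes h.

The 1-rows are (0,1,1), (1,0,0), (1,1,0), (1,1,1). Each contributes one minterm — ¬A·B·C; A·¬B·¬C; A·B·¬C; A·B·C — and their disjunction is a sum-of-products form of h.

h(A, B, C) = ((((~A & B) & C) | ((A & ~B) & ~C)) | ((A & B) & ~C)) | ((A & B) & C)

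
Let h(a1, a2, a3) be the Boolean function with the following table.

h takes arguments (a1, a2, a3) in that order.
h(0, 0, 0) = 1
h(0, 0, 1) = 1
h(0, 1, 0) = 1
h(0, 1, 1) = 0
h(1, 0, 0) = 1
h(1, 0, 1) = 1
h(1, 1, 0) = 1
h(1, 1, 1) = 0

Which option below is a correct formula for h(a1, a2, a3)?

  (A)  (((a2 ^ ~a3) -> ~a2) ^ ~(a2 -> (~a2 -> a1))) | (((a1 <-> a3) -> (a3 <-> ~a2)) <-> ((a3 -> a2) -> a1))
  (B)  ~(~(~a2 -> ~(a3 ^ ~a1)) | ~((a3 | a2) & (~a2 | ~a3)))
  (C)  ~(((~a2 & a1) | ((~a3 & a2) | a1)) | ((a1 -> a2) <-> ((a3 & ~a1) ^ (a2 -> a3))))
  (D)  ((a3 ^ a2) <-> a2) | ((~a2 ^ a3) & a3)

A

(B): at (0,0,0) it gives 0, but h = 1 — eliminated.
(C): at (0,0,0) it gives 0, but h = 1 — eliminated.
(D): at (0,0,1) it gives 0, but h = 1 — eliminated.
Only (A) survives; checking it on all 8 rows confirms it matches h.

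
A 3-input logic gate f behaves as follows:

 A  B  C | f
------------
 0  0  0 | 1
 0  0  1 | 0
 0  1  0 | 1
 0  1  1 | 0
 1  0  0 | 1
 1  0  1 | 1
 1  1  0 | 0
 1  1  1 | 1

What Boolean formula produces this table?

f is 0 on only 3 rows — (0,0,1), (0,1,1), (1,1,0). Writing each as a minterm (¬A·¬B·C, ¬A·B·C, A·B·¬C) and OR-ing them characterizes exactly where f=0, so f is the negation of that disjunction.

f(A, B, C) = not ((((not A and not B) and C) or ((not A and B) and C)) or ((A and B) and not C))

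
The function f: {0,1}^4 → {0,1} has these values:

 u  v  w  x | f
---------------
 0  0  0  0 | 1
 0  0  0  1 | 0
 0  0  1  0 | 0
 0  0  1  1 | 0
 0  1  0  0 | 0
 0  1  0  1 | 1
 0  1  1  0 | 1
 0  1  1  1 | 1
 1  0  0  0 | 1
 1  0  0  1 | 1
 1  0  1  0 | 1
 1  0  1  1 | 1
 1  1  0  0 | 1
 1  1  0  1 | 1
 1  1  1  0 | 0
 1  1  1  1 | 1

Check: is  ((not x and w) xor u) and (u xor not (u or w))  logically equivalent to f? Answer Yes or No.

No

Check the formula against f row by row:
  u=0, v=0, w=0, x=0: formula gives 0, but f = 1 ✗
Row (0,0,0,0) is a counterexample, so the formula is not equivalent to f.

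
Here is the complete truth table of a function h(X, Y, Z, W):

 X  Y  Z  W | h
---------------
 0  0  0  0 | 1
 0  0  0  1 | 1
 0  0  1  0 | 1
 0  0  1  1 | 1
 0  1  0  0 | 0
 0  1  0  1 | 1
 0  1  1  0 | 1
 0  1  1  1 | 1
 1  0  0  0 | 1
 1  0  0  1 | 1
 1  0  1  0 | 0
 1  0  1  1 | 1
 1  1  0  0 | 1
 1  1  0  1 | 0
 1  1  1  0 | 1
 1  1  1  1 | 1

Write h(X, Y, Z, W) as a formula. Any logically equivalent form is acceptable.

h is 0 on only 3 rows — (0,1,0,0), (1,0,1,0), (1,1,0,1). Writing each as a minterm (¬X·Y·¬Z·¬W, X·¬Y·Z·¬W, X·Y·¬Z·W) and OR-ing them characterizes exactly where h=0, so h is the negation of that disjunction.

h(X, Y, Z, W) = ¬(((((¬X ∧ Y) ∧ ¬Z) ∧ ¬W) ∨ (((X ∧ ¬Y) ∧ Z) ∧ ¬W)) ∨ (((X ∧ Y) ∧ ¬Z) ∧ W))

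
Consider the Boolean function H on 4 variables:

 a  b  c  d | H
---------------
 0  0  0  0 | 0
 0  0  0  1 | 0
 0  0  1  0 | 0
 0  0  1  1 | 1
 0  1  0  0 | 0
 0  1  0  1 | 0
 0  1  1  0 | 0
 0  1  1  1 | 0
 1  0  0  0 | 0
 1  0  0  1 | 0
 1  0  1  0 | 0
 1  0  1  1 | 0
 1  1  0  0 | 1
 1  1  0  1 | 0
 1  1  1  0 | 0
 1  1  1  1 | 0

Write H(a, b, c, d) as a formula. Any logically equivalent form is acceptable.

H=1 on 2 inputs: (0,0,1,1), (1,1,0,0). Reading each as a conjunction of literals (¬a·¬b·c·d, a·b·¬c·¬d) and taking the OR gives the canonical DNF.

H(a, b, c, d) = (((~a & ~b) & c) & d) | (((a & b) & ~c) & ~d)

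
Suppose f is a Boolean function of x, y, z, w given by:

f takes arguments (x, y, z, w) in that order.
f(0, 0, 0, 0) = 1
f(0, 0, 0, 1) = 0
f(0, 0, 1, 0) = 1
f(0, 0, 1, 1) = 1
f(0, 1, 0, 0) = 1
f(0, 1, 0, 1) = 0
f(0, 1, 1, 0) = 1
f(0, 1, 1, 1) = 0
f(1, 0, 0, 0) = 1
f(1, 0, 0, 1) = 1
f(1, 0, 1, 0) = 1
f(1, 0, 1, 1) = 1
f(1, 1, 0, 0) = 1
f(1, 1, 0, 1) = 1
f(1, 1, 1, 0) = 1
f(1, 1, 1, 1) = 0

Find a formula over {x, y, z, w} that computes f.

f(x, y, z, w) = not ((((((not x and not y) and not z) and w) or (((not x and y) and not z) and w)) or (((not x and y) and z) and w)) or (((x and y) and z) and w))

The 0-rows are (0,0,0,1), (0,1,0,1), (0,1,1,1), (1,1,1,1). Take each as a conjunction (¬x·¬y·¬z·w, ¬x·y·¬z·w, ¬x·y·z·w, x·y·z·w), form their disjunction, and complement — that gives a formula that is 1 everywhere f is.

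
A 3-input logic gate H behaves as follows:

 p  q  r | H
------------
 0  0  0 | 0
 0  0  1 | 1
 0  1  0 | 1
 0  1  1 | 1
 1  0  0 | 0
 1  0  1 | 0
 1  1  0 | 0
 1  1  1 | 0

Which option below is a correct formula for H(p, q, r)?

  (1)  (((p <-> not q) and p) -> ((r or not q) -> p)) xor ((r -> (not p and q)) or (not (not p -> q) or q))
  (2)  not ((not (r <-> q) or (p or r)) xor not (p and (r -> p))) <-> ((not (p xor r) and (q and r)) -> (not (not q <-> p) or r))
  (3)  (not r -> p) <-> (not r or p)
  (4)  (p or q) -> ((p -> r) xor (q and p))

(1): at (0,0,1) it gives 0, but H = 1 — eliminated.
(3): at (0,0,1) it gives 0, but H = 1 — eliminated.
(4): at (0,0,0) it gives 1, but H = 0 — eliminated.
(2) is the remaining candidate, and it agrees with H on all 8 inputs.

2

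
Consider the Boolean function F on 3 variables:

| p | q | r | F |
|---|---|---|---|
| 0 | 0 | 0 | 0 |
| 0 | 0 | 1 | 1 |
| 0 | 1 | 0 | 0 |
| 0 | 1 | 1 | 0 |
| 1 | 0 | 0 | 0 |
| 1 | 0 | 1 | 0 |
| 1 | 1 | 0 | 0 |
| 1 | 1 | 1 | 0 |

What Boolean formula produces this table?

F(p, q, r) = (p' · q') · r

Only row (0,0,1) gives 1. That row's minterm ¬p·¬q·r is F directly.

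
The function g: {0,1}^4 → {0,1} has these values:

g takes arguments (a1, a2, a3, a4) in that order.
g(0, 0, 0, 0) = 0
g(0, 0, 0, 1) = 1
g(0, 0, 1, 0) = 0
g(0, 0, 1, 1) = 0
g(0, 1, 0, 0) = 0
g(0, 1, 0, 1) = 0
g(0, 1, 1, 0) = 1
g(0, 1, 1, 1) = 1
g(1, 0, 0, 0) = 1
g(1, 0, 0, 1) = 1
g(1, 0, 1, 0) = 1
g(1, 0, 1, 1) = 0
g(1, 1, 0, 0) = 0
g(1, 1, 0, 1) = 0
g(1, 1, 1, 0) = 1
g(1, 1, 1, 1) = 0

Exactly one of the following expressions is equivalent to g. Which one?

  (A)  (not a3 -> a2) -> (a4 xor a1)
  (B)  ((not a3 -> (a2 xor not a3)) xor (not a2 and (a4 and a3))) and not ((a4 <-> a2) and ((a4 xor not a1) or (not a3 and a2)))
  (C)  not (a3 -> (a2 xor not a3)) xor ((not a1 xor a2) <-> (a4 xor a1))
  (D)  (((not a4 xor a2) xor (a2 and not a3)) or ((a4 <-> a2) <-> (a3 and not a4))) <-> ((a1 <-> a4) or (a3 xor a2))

(A): at (0,0,0,0) it gives 1, but g = 0 — eliminated.
(C): at (0,0,1,0) it gives 1, but g = 0 — eliminated.
(D): at (0,0,0,0) it gives 1, but g = 0 — eliminated.
Only (B) survives; checking it on all 16 rows confirms it matches g.

B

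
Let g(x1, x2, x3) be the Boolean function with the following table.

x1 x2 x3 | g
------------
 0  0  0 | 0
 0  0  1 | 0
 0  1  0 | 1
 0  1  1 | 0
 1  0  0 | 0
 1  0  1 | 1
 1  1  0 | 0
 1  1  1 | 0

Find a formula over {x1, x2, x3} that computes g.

g(x1, x2, x3) = ((¬x1 ∧ x2) ∧ ¬x3) ∨ ((x1 ∧ ¬x2) ∧ x3)

Collect the rows where g=1 — (0,1,0), (1,0,1) — and write one minterm per row: ¬x1·x2·¬x3, x1·¬x2·x3. Their union (logical OR) reproduces the table exactly.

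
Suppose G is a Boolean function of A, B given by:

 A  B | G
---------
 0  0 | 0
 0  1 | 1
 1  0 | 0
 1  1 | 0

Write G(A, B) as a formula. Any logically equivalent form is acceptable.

G(A, B) = A' · B

1 only at (0,1): NOT A AND B.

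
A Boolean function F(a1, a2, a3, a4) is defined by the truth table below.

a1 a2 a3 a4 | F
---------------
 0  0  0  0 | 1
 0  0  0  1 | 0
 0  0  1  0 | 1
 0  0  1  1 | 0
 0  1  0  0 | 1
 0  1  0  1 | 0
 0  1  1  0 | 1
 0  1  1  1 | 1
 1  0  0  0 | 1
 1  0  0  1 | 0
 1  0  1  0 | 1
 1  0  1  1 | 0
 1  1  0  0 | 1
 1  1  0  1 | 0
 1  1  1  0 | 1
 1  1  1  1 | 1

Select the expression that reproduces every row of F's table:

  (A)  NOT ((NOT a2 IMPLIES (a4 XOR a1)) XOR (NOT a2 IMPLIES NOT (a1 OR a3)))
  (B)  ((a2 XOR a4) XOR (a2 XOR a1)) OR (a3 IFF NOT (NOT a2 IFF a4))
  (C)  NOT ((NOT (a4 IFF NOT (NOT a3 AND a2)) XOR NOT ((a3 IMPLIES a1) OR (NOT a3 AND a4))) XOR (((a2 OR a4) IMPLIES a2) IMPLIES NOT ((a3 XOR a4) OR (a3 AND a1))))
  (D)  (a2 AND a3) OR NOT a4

D

(A) fails at (0,0,0,0): the formula yields 0, F is 1.
(B) fails at (0,0,0,0): the formula yields 0, F is 1.
(C) fails at (0,0,1,1): the formula yields 1, F is 0.
(D) is the remaining candidate, and it agrees with F on all 16 inputs.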